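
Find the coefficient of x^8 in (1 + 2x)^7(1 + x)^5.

14920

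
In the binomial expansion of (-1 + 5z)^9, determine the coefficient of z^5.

393750

The general term is C(9,j)·(-1)^j·(5z)^(9-j); the z^5 term has j = 4.
C(9,4) = 126.
Coefficient = C(9,4) · 5^5 = 126 · 3125 = 393750.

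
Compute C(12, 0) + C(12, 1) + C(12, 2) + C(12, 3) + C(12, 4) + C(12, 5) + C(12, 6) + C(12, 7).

3302

1 + 12 + 66 + 220 + 495 + 792 + 924 + 792 = 3302.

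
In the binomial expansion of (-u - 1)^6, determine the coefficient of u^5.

The general term is C(6,j)·(-u)^j·(-1)^(6-j); the u^5 term has j = 5.
C(6,5) = 6.
Coefficient = C(6,5) · (-1)^5 · (-1)^1 = 6 · (-1) · (-1) = 6.

6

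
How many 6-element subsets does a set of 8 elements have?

28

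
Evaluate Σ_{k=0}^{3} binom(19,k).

1160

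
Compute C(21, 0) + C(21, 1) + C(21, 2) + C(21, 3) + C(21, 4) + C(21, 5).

1 + 21 + 210 + 1330 + 5985 + 20349 = 27896.

27896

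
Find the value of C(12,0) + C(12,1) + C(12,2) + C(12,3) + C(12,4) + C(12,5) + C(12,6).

1 + 12 + 66 + 220 + 495 + 792 + 924 = 2510.

2510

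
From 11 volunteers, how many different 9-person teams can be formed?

This is C(11,9) = 55.

55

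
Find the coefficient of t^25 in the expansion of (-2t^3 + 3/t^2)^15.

-226437120

General term: C(15,j)·(-2t^3)^j·(3/t^2)^(15-j), with t-exponent 3j − 2(15−j) = 5j − 30.
Set 5j − 30 = 25: j = 11.
C(15,11) = 1365; (-2)^11 = -2048; 3^4 = 81.
Coefficient = 1365 · (-2048) · 81 = -226437120.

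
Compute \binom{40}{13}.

12033222880

C(40,13) = (40·39·38·37·36·35·34·33·32·31·30·29·28) / 13! = 74931129164795904000 / 6227020800 = 12033222880.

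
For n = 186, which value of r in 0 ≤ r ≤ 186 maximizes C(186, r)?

93

C(186,r) is maximized at r = 186/2 = 93.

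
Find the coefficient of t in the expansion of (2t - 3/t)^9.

326592

General term: C(9,j)·(2t)^j·(-3/t)^(9-j), with t-exponent 1j − 1(9−j) = 2j − 9.
Set 2j − 9 = 1: j = 5.
C(9,5) = 126; 2^5 = 32; (-3)^4 = 81.
Coefficient = 126 · 32 · 81 = 326592.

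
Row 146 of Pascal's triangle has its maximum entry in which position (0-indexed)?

C(146,m) is maximized at m = 146/2 = 73.

73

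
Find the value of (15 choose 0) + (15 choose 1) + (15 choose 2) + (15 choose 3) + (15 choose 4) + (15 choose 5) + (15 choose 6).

9949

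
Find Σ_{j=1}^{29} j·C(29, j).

7784628224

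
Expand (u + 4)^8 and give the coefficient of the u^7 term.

32

The general term is C(8,j)·(u)^j·(4)^(8-j); the u^7 term has j = 7.
C(8,7) = 8.
Coefficient = C(8,7) · 4^1 = 8 · 4 = 32.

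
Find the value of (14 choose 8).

3003

C(14,8) = C(14,6) by symmetry.
C(14,6) = (14·13·12·11·10·9) / 6! = 2162160 / 720 = 3003.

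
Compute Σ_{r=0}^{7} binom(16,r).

26333

1 + 16 + 120 + 560 + 1820 + 4368 + 8008 + 11440 = 26333.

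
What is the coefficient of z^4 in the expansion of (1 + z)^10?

210

The general term is C(10,j)·(1)^j·(z)^(10-j); the z^4 term has j = 6.
C(10,6) = 210.
Coefficient = C(10,6) = 210.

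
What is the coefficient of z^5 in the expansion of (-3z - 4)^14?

The general term is C(14,j)·(-3z)^j·(-4)^(14-j); the z^5 term has j = 5.
C(14,5) = 2002.
Coefficient = C(14,5) · (-3)^5 · (-4)^9 = 2002 · (-243) · (-262144) = 127529385984.

127529385984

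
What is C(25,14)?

C(25,14) = C(25,11) by symmetry.
C(25,11) = (25·24·23·22·21·20·19·18·17·16·15) / 11! = 177925144320000 / 39916800 = 4457400.

4457400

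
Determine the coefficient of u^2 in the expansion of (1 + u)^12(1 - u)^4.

Coefficient of u^2 = Σ_{j} C(12,j)·1^j·C(4,2-j)·(-1)^(2-j) for j from 0 to 2.
= 6 + (-48) + 66 = 24.

24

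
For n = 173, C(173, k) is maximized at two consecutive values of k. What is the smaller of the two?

86

For odd n = 173, C(173,k) peaks at k = (n−1)/2 and (n+1)/2; the smaller is 86.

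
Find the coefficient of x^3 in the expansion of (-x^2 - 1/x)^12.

792

General term: C(12,j)·(-x^2)^j·(-1/x)^(12-j), with x-exponent 2j − 1(12−j) = 3j − 12.
Set 3j − 12 = 3: j = 5.
C(12,5) = 792; (-1)^5 = -1; (-1)^7 = -1.
Coefficient = 792 · (-1) · (-1) = 792.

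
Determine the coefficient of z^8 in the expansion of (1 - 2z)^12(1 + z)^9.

11817

Coefficient of z^8 = Σ_{j} C(12,j)·(-2)^j·C(9,8-j)·1^(8-j) for j from 0 to 8.
= 9 + (-864) + 22176 + (-221760) + 997920 + (-2128896) + 2128896 + (-912384) + 126720 = 11817.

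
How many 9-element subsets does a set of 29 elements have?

10015005

C(29,9) = (29·28·27·26·25·24·23·22·21) / 9! = 3634245014400 / 362880 = 10015005.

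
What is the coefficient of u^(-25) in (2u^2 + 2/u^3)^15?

General term: C(15,j)·(2u^2)^j·(2/u^3)^(15-j), with u-exponent 2j − 3(15−j) = 5j − 45.
Set 5j − 45 = -25: j = 4.
C(15,4) = 1365; 2^4 = 16; 2^11 = 2048.
Coefficient = 1365 · 16 · 2048 = 44728320.

44728320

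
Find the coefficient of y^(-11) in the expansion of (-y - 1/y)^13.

-13

General term: C(13,j)·(-y)^j·(-1/y)^(13-j), with y-exponent 1j − 1(13−j) = 2j − 13.
Set 2j − 13 = -11: j = 1.
C(13,1) = 13; (-1)^1 = -1; (-1)^12 = 1.
Coefficient = 13 · (-1) · 1 = -13.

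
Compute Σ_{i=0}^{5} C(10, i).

1 + 10 + 45 + 120 + 210 + 252 = 638.

638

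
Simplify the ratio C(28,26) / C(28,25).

C(n,k+1)/C(n,k) = (n−k)/(k+1) = (28−25)/(25+1) = 3/26.

3/26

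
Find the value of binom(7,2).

C(7,2) = (7·6) / 2! = 42 / 2 = 21.

21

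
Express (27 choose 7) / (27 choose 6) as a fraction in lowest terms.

C(n,k+1)/C(n,k) = (n−k)/(k+1) = (27−6)/(6+1) = 21/7 = 3.

3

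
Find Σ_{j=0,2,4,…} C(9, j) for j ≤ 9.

Half of (1+1)^9 + (1−1)^9 gives the even-index sum: 2^8 = 256.

256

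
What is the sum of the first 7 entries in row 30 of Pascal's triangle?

768212

1 + 30 + 435 + 4060 + 27405 + 142506 + 593775 = 768212.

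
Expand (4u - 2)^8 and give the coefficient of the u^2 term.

The general term is C(8,j)·(4u)^j·(-2)^(8-j); the u^2 term has j = 2.
C(8,2) = 28.
Coefficient = C(8,2) · 4^2 · (-2)^6 = 28 · 16 · 64 = 28672.

28672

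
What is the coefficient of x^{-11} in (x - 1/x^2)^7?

7

General term: C(7,j)·(x)^j·(-1/x^2)^(7-j), with x-exponent 1j − 2(7−j) = 3j − 14.
Set 3j − 14 = -11: j = 1.
C(7,1) = 7; 1^1 = 1; (-1)^6 = 1.
Coefficient = 7 · 1 · 1 = 7.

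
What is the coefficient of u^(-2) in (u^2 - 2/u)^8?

1792

General term: C(8,j)·(u^2)^j·(-2/u)^(8-j), with u-exponent 2j − 1(8−j) = 3j − 8.
Set 3j − 8 = -2: j = 2.
C(8,2) = 28; 1^2 = 1; (-2)^6 = 64.
Coefficient = 28 · 1 · 64 = 1792.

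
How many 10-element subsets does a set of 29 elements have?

C(29,10) = (29·28·27·26·25·24·23·22·21·20) / 10! = 72684900288000 / 3628800 = 20030010.

20030010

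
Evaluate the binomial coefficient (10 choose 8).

45

C(10,8) = C(10,2) by symmetry.
C(10,2) = (10·9) / 2! = 90 / 2 = 45.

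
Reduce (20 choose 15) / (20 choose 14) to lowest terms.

C(n,k+1)/C(n,k) = (n−k)/(k+1) = (20−14)/(14+1) = 6/15 = 2/5.

2/5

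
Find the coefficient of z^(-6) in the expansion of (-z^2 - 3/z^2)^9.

General term: C(9,j)·(-z^2)^j·(-3/z^2)^(9-j), with z-exponent 2j − 2(9−j) = 4j − 18.
Set 4j − 18 = -6: j = 3.
C(9,3) = 84; (-1)^3 = -1; (-3)^6 = 729.
Coefficient = 84 · (-1) · 729 = -61236.

-61236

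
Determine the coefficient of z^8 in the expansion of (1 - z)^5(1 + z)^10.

Coefficient of z^8 = Σ_{j} C(5,j)·(-1)^j·C(10,8-j)·1^(8-j) for j from 0 to 5.
= 45 + (-600) + 2100 + (-2520) + 1050 + (-120) = -45.

-45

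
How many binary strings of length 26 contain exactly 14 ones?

9657700

Choose the 14 positions: C(26,14) = 9657700.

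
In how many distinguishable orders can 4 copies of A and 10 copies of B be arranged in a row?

1001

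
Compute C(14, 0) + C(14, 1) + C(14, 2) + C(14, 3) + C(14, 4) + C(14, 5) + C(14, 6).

6476

1 + 14 + 91 + 364 + 1001 + 2002 + 3003 = 6476.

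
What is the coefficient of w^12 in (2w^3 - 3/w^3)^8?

16128

General term: C(8,j)·(2w^3)^j·(-3/w^3)^(8-j), with w-exponent 3j − 3(8−j) = 6j − 24.
Set 6j − 24 = 12: j = 6.
C(8,6) = 28; 2^6 = 64; (-3)^2 = 9.
Coefficient = 28 · 64 · 9 = 16128.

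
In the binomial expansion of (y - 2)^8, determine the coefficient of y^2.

1792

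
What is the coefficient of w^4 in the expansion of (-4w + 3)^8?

1451520

The general term is C(8,j)·(-4w)^j·(3)^(8-j); the w^4 term has j = 4.
C(8,4) = 70.
Coefficient = C(8,4) · (-4)^4 · 3^4 = 70 · 256 · 81 = 1451520.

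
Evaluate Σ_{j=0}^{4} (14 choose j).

1471

1 + 14 + 91 + 364 + 1001 = 1471.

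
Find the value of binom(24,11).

C(24,11) = (24·23·22·21·20·19·18·17·16·15·14) / 11! = 99638080819200 / 39916800 = 2496144.

2496144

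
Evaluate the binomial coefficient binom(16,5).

C(16,5) = (16·15·14·13·12) / 5! = 524160 / 120 = 4368.

4368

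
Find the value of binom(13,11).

78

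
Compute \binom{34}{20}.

1391975640

C(34,20) = C(34,14) by symmetry.
C(34,14) = (34·33·32·31·30·29·28·27·26·25·24·23·22·21) / 14! = 121350057687226368000 / 87178291200 = 1391975640.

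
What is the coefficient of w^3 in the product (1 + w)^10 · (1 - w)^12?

Coefficient of w^3 = Σ_{j} C(10,j)·1^j·C(12,3-j)·(-1)^(3-j) for j from 0 to 3.
= (-220) + 660 + (-540) + 120 = 20.

20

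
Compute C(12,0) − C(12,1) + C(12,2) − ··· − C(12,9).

The partial alternating sum Σ_{k=0}^{9} (−1)^k C(12,k) = (−1)^9 C(11,9) = -55.

-55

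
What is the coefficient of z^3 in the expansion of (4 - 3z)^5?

The general term is C(5,j)·(4)^j·(-3z)^(5-j); the z^3 term has j = 2.
C(5,2) = 10.
Coefficient = C(5,2) · 4^2 · (-3)^3 = 10 · 16 · (-27) = -4320.

-4320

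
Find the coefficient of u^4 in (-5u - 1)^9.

-78750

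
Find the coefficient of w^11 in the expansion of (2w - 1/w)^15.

860160

General term: C(15,j)·(2w)^j·(-1/w)^(15-j), with w-exponent 1j − 1(15−j) = 2j − 15.
Set 2j − 15 = 11: j = 13.
C(15,13) = 105; 2^13 = 8192; (-1)^2 = 1.
Coefficient = 105 · 8192 · 1 = 860160.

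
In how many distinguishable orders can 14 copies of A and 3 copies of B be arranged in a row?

Choose positions for the A's: C(17,14) = 680.

680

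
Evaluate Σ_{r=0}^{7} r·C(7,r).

Since r·C(7,r) = 7·C(6,r−1), the sum is 7·2^6 = 7·64 = 448.

448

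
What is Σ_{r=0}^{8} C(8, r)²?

By Vandermonde's identity, Σ C(8,r)² = C(16,8) = 12870.

12870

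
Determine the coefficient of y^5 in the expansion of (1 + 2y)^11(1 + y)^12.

Coefficient of y^5 = Σ_{j} C(11,j)·2^j·C(12,5-j)·1^(5-j) for j from 0 to 5.
= 792 + 10890 + 48400 + 87120 + 63360 + 14784 = 225346.

225346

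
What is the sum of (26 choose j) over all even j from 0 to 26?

Half of (1+1)^26 + (1−1)^26 gives the even-index sum: 2^25 = 33554432.

33554432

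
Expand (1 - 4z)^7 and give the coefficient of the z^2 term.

The general term is C(7,j)·(1)^j·(-4z)^(7-j); the z^2 term has j = 5.
C(7,5) = 21.
Coefficient = C(7,5) · (-4)^2 = 21 · 16 = 336.

336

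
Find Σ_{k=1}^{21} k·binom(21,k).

Differentiating (1+x)^21 and setting x=1: Σ k·C(21,k) = 21·2^20 = 22020096.

22020096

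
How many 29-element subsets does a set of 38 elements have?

163011640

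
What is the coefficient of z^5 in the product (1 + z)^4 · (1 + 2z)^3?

102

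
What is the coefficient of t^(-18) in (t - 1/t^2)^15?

General term: C(15,j)·(t)^j·(-1/t^2)^(15-j), with t-exponent 1j − 2(15−j) = 3j − 30.
Set 3j − 30 = -18: j = 4.
C(15,4) = 1365; 1^4 = 1; (-1)^11 = -1.
Coefficient = 1365 · 1 · (-1) = -1365.

-1365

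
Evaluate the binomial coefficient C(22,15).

C(22,15) = C(22,7) by symmetry.
C(22,7) = (22·21·20·19·18·17·16) / 7! = 859541760 / 5040 = 170544.

170544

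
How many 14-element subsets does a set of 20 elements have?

38760

C(20,14) = C(20,6) by symmetry.
C(20,6) = (20·19·18·17·16·15) / 6! = 27907200 / 720 = 38760.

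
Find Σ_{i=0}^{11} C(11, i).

Setting x = 1 in (1+x)^11 gives Σ C(11,i) = 2^11 = 2048.

2048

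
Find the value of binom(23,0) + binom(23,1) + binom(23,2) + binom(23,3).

2048

1 + 23 + 253 + 1771 = 2048.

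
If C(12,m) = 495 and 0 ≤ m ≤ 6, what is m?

4

C(12,m) increases on 0 ≤ m ≤ 6. C(12,3) = 220 and C(12,4) = 495, so m = 4.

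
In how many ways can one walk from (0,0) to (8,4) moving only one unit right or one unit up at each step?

Each path is a sequence of 12 steps with 8 rights: C(12,8) = 495.

495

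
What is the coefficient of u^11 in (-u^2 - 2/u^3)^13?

General term: C(13,j)·(-u^2)^j·(-2/u^3)^(13-j), with u-exponent 2j − 3(13−j) = 5j − 39.
Set 5j − 39 = 11: j = 10.
C(13,10) = 286; (-1)^10 = 1; (-2)^3 = -8.
Coefficient = 286 · 1 · (-8) = -2288.

-2288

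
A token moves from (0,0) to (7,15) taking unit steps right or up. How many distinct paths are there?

170544

Each path is a sequence of 22 steps with 7 rights: C(22,7) = 170544.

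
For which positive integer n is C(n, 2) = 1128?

48

n(n−1)/2 = 1128 ⇒ n(n−1) = 2256. Since 48·47 = 2256, n = 48.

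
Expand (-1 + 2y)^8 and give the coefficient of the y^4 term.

1120

The general term is C(8,j)·(-1)^j·(2y)^(8-j); the y^4 term has j = 4.
C(8,4) = 70.
Coefficient = C(8,4) · 2^4 = 70 · 16 = 1120.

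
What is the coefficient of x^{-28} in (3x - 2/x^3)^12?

608256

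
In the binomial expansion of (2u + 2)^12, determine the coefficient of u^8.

2027520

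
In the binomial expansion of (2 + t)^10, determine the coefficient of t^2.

The general term is C(10,j)·(2)^j·(t)^(10-j); the t^2 term has j = 8.
C(10,8) = 45.
Coefficient = C(10,8) · 2^8 = 45 · 256 = 11520.

11520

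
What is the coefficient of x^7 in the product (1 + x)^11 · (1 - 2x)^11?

Coefficient of x^7 = Σ_{j} C(11,j)·1^j·C(11,7-j)·(-2)^(7-j) for j from 0 to 7.
= (-42240) + 325248 + (-813120) + 871200 + (-435600) + 101640 + (-10164) + 330 = -2706.

-2706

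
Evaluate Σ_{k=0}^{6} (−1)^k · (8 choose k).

The partial alternating sum Σ_{k=0}^{6} (−1)^k C(8,k) = (−1)^6 C(7,6) = 7.

7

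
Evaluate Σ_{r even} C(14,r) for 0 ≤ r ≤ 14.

8192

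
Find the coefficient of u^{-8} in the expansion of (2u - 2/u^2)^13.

-14057472

General term: C(13,j)·(2u)^j·(-2/u^2)^(13-j), with u-exponent 1j − 2(13−j) = 3j − 26.
Set 3j − 26 = -8: j = 6.
C(13,6) = 1716; 2^6 = 64; (-2)^7 = -128.
Coefficient = 1716 · 64 · (-128) = -14057472.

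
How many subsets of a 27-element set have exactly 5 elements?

80730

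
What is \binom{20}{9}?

167960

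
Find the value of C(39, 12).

C(39,12) = (39·38·37·36·35·34·33·32·31·30·29·28) / 12! = 1873278229119897600 / 479001600 = 3910797436.

3910797436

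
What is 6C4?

15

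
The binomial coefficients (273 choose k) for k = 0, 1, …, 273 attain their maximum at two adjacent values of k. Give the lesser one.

For odd n = 273, C(273,k) peaks at k = (n−1)/2 and (n+1)/2; the lesser is 136.

136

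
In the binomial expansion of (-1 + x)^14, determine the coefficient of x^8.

The general term is C(14,j)·(-1)^j·(x)^(14-j); the x^8 term has j = 6.
C(14,6) = 3003.
Coefficient = C(14,6) = 3003.

3003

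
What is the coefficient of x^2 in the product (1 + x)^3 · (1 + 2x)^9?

Coefficient of x^2 = Σ_{j} C(3,j)·1^j·C(9,2-j)·2^(2-j) for j from 0 to 2.
= 144 + 54 + 3 = 201.

201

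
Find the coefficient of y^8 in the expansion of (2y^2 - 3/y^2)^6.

General term: C(6,j)·(2y^2)^j·(-3/y^2)^(6-j), with y-exponent 2j − 2(6−j) = 4j − 12.
Set 4j − 12 = 8: j = 5.
C(6,5) = 6; 2^5 = 32; (-3)^1 = -3.
Coefficient = 6 · 32 · (-3) = -576.

-576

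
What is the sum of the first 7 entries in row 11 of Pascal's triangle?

1486

1 + 11 + 55 + 165 + 330 + 462 + 462 = 1486.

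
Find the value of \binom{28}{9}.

C(28,9) = (28·27·26·25·24·23·22·21·20) / 9! = 2506375872000 / 362880 = 6906900.

6906900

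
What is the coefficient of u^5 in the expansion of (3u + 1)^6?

The general term is C(6,j)·(3u)^j·(1)^(6-j); the u^5 term has j = 5.
C(6,5) = 6.
Coefficient = C(6,5) · 3^5 = 6 · 243 = 1458.

1458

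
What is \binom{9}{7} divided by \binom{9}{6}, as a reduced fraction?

C(n,k+1)/C(n,k) = (n−k)/(k+1) = (9−6)/(6+1) = 3/7.

3/7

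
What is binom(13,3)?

286

C(13,3) = (13·12·11) / 3! = 1716 / 6 = 286.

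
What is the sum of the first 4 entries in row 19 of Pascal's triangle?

1 + 19 + 171 + 969 = 1160.

1160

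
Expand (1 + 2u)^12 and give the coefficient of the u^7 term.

101376

The general term is C(12,j)·(1)^j·(2u)^(12-j); the u^7 term has j = 5.
C(12,5) = 792.
Coefficient = C(12,5) · 2^7 = 792 · 128 = 101376.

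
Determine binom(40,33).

18643560

C(40,33) = C(40,7) by symmetry.
C(40,7) = (40·39·38·37·36·35·34) / 7! = 93963542400 / 5040 = 18643560.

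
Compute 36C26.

C(36,26) = C(36,10) by symmetry.
C(36,10) = (36·35·34·33·32·31·30·29·28·27) / 10! = 922393263052800 / 3628800 = 254186856.

254186856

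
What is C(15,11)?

1365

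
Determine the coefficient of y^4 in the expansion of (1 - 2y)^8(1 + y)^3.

96

Coefficient of y^4 = Σ_{j} C(8,j)·(-2)^j·C(3,4-j)·1^(4-j) for j from 1 to 4.
= (-16) + 336 + (-1344) + 1120 = 96.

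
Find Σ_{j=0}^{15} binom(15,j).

32768

Setting x = 1 in (1+x)^15 gives Σ C(15,j) = 2^15 = 32768.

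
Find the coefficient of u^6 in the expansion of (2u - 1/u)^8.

-1024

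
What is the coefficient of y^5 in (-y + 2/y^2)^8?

General term: C(8,j)·(-y)^j·(2/y^2)^(8-j), with y-exponent 1j − 2(8−j) = 3j − 16.
Set 3j − 16 = 5: j = 7.
C(8,7) = 8; (-1)^7 = -1; 2^1 = 2.
Coefficient = 8 · (-1) · 2 = -16.

-16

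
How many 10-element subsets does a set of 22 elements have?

646646

C(22,10) = (22·21·20·19·18·17·16·15·14·13) / 10! = 2346549004800 / 3628800 = 646646.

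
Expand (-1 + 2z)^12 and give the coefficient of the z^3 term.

-1760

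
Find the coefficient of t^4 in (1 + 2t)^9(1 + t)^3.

Coefficient of t^4 = Σ_{j} C(9,j)·2^j·C(3,4-j)·1^(4-j) for j from 1 to 4.
= 18 + 432 + 2016 + 2016 = 4482.

4482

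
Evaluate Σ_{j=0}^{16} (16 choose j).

65536

Setting x = 1 in (1+x)^16 gives Σ C(16,j) = 2^16 = 65536.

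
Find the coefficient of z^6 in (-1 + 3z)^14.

2189187

The general term is C(14,j)·(-1)^j·(3z)^(14-j); the z^6 term has j = 8.
C(14,8) = 3003.
Coefficient = C(14,8) · 3^6 = 3003 · 729 = 2189187.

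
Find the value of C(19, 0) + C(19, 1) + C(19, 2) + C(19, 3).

1160

1 + 19 + 171 + 969 = 1160.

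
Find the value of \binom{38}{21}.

C(38,21) = C(38,17) by symmetry.
C(38,17) = (38·37·36·35·34·33·32·31·30·29·28·27·26·25·24·23·22) / 17! = 10237090866494416404480000 / 355687428096000 = 28781143380.

28781143380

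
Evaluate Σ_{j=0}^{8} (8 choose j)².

By Vandermonde's identity, Σ C(8,j)² = C(16,8) = 12870.

12870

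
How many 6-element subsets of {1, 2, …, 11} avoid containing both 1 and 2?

336

All 6-subsets: C(11,6) = 462. Those containing both fixed elements: C(9,4) = 126.
462 − 126 = 336.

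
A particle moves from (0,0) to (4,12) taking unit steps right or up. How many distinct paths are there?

Each path is a sequence of 16 steps with 4 rights: C(16,4) = 1820.

1820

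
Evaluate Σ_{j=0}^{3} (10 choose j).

176

1 + 10 + 45 + 120 = 176.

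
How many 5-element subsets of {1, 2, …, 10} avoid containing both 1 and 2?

All 5-subsets: C(10,5) = 252. Those containing both fixed elements: C(8,3) = 56.
252 − 56 = 196.

196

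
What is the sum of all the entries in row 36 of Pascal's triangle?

Setting x = 1 in (1+x)^36 gives Σ C(36,r) = 2^36 = 68719476736.

68719476736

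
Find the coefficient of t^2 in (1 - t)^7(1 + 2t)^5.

-9

Coefficient of t^2 = Σ_{j} C(7,j)·(-1)^j·C(5,2-j)·2^(2-j) for j from 0 to 2.
= 40 + (-70) + 21 = -9.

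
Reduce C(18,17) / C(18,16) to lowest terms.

C(n,k+1)/C(n,k) = (n−k)/(k+1) = (18−16)/(16+1) = 2/17.

2/17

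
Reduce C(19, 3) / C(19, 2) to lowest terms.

C(n,k+1)/C(n,k) = (n−k)/(k+1) = (19−2)/(2+1) = 17/3.

17/3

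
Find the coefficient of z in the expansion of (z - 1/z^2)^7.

General term: C(7,j)·(z)^j·(-1/z^2)^(7-j), with z-exponent 1j − 2(7−j) = 3j − 14.
Set 3j − 14 = 1: j = 5.
C(7,5) = 21; 1^5 = 1; (-1)^2 = 1.
Coefficient = 21 · 1 · 1 = 21.

21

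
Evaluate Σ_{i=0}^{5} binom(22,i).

35443

1 + 22 + 231 + 1540 + 7315 + 26334 = 35443.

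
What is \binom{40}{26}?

23206929840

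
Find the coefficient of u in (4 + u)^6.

The general term is C(6,j)·(4)^j·(u)^(6-j); the u^1 term has j = 5.
C(6,5) = 6.
Coefficient = C(6,5) · 4^5 = 6 · 1024 = 6144.

6144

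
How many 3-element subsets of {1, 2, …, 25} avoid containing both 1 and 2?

All 3-subsets: C(25,3) = 2300. Those containing both fixed elements: C(23,1) = 23.
2300 − 23 = 2277.

2277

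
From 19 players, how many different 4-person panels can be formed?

This is C(19,4) = 3876.

3876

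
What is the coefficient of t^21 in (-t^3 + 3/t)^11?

4455

General term: C(11,j)·(-t^3)^j·(3/t)^(11-j), with t-exponent 3j − 1(11−j) = 4j − 11.
Set 4j − 11 = 21: j = 8.
C(11,8) = 165; (-1)^8 = 1; 3^3 = 27.
Coefficient = 165 · 1 · 27 = 4455.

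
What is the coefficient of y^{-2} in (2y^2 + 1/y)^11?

1320

General term: C(11,j)·(2y^2)^j·(1/y)^(11-j), with y-exponent 2j − 1(11−j) = 3j − 11.
Set 3j − 11 = -2: j = 3.
C(11,3) = 165; 2^3 = 8; 1^8 = 1.
Coefficient = 165 · 8 · 1 = 1320.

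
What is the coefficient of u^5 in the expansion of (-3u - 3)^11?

The general term is C(11,j)·(-3u)^j·(-3)^(11-j); the u^5 term has j = 5.
C(11,5) = 462.
Coefficient = C(11,5) · (-3)^5 · (-3)^6 = 462 · (-243) · 729 = -81841914.

-81841914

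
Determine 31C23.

7888725

C(31,23) = C(31,8) by symmetry.
C(31,8) = (31·30·29·28·27·26·25·24) / 8! = 318073392000 / 40320 = 7888725.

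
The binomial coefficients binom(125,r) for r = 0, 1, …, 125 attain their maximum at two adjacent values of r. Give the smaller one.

62

For odd n = 125, C(125,r) peaks at r = (n−1)/2 and (n+1)/2; the smaller is 62.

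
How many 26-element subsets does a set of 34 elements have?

C(34,26) = C(34,8) by symmetry.
C(34,8) = (34·33·32·31·30·29·28·27) / 8! = 732058145280 / 40320 = 18156204.

18156204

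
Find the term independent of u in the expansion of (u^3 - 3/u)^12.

General term: C(12,j)·(u^3)^j·(-3/u)^(12-j), with u-exponent 3j − 1(12−j) = 4j − 12.
Set 4j − 12 = 0: j = 3.
C(12,3) = 220; 1^3 = 1; (-3)^9 = -19683.
Coefficient = 220 · 1 · (-19683) = -4330260.

-4330260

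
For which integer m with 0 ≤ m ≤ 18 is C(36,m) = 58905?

4

C(36,m) increases on 0 ≤ m ≤ 18. C(36,3) = 7140 and C(36,4) = 58905, so m = 4.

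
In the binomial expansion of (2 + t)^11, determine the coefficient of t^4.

42240

The general term is C(11,j)·(2)^j·(t)^(11-j); the t^4 term has j = 7.
C(11,7) = 330.
Coefficient = C(11,7) · 2^7 = 330 · 128 = 42240.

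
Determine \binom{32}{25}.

C(32,25) = C(32,7) by symmetry.
C(32,7) = (32·31·30·29·28·27·26) / 7! = 16963914240 / 5040 = 3365856.

3365856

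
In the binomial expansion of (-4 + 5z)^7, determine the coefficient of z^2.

The general term is C(7,j)·(-4)^j·(5z)^(7-j); the z^2 term has j = 5.
C(7,5) = 21.
Coefficient = C(7,5) · (-4)^5 · 5^2 = 21 · (-1024) · 25 = -537600.

-537600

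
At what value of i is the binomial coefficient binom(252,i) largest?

C(252,i) is maximized at i = 252/2 = 126.

126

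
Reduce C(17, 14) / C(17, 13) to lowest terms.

C(n,k+1)/C(n,k) = (n−k)/(k+1) = (17−13)/(13+1) = 4/14 = 2/7.

2/7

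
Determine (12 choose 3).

220

C(12,3) = (12·11·10) / 3! = 1320 / 6 = 220.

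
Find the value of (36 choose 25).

600805296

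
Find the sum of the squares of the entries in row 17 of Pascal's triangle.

By Vandermonde's identity, Σ C(17,r)² = C(34,17) = 2333606220.

2333606220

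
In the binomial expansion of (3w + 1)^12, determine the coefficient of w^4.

The general term is C(12,j)·(3w)^j·(1)^(12-j); the w^4 term has j = 4.
C(12,4) = 495.
Coefficient = C(12,4) · 3^4 = 495 · 81 = 40095.

40095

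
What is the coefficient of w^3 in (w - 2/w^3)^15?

General term: C(15,j)·(w)^j·(-2/w^3)^(15-j), with w-exponent 1j − 3(15−j) = 4j − 45.
Set 4j − 45 = 3: j = 12.
C(15,12) = 455; 1^12 = 1; (-2)^3 = -8.
Coefficient = 455 · 1 · (-8) = -3640.

-3640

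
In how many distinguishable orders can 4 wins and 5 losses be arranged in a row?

Choose positions for the wins: C(9,4) = 126.

126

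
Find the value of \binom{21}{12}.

C(21,12) = C(21,9) by symmetry.
C(21,9) = (21·20·19·18·17·16·15·14·13) / 9! = 106661318400 / 362880 = 293930.

293930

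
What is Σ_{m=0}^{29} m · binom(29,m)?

7784628224

Since m·C(29,m) = 29·C(28,m−1), the sum is 29·2^28 = 29·268435456 = 7784628224.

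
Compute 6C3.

C(6,3) = (6·5·4) / 3! = 120 / 6 = 20.

20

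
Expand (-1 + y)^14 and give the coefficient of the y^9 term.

-2002

The general term is C(14,j)·(-1)^j·(y)^(14-j); the y^9 term has j = 5.
C(14,5) = 2002.
Coefficient = C(14,5) · (-1)^5 = 2002 · (-1) = -2002.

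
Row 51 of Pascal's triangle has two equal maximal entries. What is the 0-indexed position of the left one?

25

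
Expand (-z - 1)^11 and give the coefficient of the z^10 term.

-11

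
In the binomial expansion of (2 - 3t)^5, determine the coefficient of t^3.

-1080

The general term is C(5,j)·(2)^j·(-3t)^(5-j); the t^3 term has j = 2.
C(5,2) = 10.
Coefficient = C(5,2) · 2^2 · (-3)^3 = 10 · 4 · (-27) = -1080.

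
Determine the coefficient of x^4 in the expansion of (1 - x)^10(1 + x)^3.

-25

Coefficient of x^4 = Σ_{j} C(10,j)·(-1)^j·C(3,4-j)·1^(4-j) for j from 1 to 4.
= (-10) + 135 + (-360) + 210 = -25.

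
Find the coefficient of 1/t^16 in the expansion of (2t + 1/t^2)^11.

General term: C(11,j)·(2t)^j·(1/t^2)^(11-j), with t-exponent 1j − 2(11−j) = 3j − 22.
Set 3j − 22 = -16: j = 2.
C(11,2) = 55; 2^2 = 4; 1^9 = 1.
Coefficient = 55 · 4 · 1 = 220.

220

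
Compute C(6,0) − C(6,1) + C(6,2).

The partial alternating sum Σ_{k=0}^{2} (−1)^k C(6,k) = (−1)^2 C(5,2) = 10.

10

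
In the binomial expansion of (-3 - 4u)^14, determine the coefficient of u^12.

13740539904

The general term is C(14,j)·(-3)^j·(-4u)^(14-j); the u^12 term has j = 2.
C(14,2) = 91.
Coefficient = C(14,2) · (-3)^2 · (-4)^12 = 91 · 9 · 16777216 = 13740539904.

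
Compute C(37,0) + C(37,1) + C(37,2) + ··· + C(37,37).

Setting x = 1 in (1+x)^37 gives Σ C(37,i) = 2^37 = 137438953472.

137438953472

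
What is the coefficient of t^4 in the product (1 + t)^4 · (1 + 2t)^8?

3649

Coefficient of t^4 = Σ_{j} C(4,j)·1^j·C(8,4-j)·2^(4-j) for j from 0 to 4.
= 1120 + 1792 + 672 + 64 + 1 = 3649.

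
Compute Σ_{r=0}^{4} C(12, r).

794

1 + 12 + 66 + 220 + 495 = 794.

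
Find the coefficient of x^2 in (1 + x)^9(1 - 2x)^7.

Coefficient of x^2 = Σ_{j} C(9,j)·1^j·C(7,2-j)·(-2)^(2-j) for j from 0 to 2.
= 84 + (-126) + 36 = -6.

-6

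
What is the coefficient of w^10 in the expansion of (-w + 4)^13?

18304

The general term is C(13,j)·(-w)^j·(4)^(13-j); the w^10 term has j = 10.
C(13,10) = 286.
Coefficient = C(13,10) · 4^3 = 286 · 64 = 18304.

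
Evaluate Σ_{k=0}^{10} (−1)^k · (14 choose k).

286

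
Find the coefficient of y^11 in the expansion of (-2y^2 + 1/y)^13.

General term: C(13,j)·(-2y^2)^j·(1/y)^(13-j), with y-exponent 2j − 1(13−j) = 3j − 13.
Set 3j − 13 = 11: j = 8.
C(13,8) = 1287; (-2)^8 = 256; 1^5 = 1.
Coefficient = 1287 · 256 · 1 = 329472.

329472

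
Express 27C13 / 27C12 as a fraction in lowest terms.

15/13

C(n,k+1)/C(n,k) = (n−k)/(k+1) = (27−12)/(12+1) = 15/13.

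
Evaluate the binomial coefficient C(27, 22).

80730

C(27,22) = C(27,5) by symmetry.
C(27,5) = (27·26·25·24·23) / 5! = 9687600 / 120 = 80730.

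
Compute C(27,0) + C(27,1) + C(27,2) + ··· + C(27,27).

The entries of row 27 sum to 2^27 = 134217728.

134217728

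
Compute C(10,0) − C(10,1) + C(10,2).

36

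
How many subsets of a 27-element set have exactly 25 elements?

351

Choose the 25 positions: C(27,25) = 351.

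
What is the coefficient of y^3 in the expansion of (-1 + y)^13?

286

The general term is C(13,j)·(-1)^j·(y)^(13-j); the y^3 term has j = 10.
C(13,10) = 286.
Coefficient = C(13,10) = 286.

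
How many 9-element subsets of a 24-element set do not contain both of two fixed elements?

1136960

All 9-subsets: C(24,9) = 1307504. Those containing both fixed elements: C(22,7) = 170544.
1307504 − 170544 = 1136960.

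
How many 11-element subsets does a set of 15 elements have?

1365

C(15,11) = C(15,4) by symmetry.
C(15,4) = (15·14·13·12) / 4! = 32760 / 24 = 1365.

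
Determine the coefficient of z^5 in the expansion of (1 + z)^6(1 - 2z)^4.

Coefficient of z^5 = Σ_{j} C(6,j)·1^j·C(4,5-j)·(-2)^(5-j) for j from 1 to 5.
= 96 + (-480) + 480 + (-120) + 6 = -18.

-18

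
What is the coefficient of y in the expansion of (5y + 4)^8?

The general term is C(8,j)·(5y)^j·(4)^(8-j); the y^1 term has j = 1.
C(8,1) = 8.
Coefficient = C(8,1) · 5^1 · 4^7 = 8 · 5 · 16384 = 655360.

655360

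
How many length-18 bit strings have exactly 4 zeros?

3060

Choose the 4 positions: C(18,4) = 3060.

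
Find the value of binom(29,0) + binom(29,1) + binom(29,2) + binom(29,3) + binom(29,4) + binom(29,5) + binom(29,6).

621616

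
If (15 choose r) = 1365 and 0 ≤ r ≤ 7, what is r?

C(15,r) increases on 0 ≤ r ≤ 7. C(15,3) = 455 and C(15,4) = 1365, so r = 4.

4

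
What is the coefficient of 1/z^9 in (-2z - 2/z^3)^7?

-4480

General term: C(7,j)·(-2z)^j·(-2/z^3)^(7-j), with z-exponent 1j − 3(7−j) = 4j − 21.
Set 4j − 21 = -9: j = 3.
C(7,3) = 35; (-2)^3 = -8; (-2)^4 = 16.
Coefficient = 35 · (-8) · 16 = -4480.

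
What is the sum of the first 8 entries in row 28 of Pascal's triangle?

1 + 28 + 378 + 3276 + 20475 + 98280 + 376740 + 1184040 = 1683218.

1683218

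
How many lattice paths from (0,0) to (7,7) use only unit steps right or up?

Each path is a sequence of 14 steps with 7 rights: C(14,7) = 3432.

3432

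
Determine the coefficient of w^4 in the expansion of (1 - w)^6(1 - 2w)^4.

743

Coefficient of w^4 = Σ_{j} C(6,j)·(-1)^j·C(4,4-j)·(-2)^(4-j) for j from 0 to 4.
= 16 + 192 + 360 + 160 + 15 = 743.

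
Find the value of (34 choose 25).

C(34,25) = C(34,9) by symmetry.
C(34,9) = (34·33·32·31·30·29·28·27·26) / 9! = 19033511777280 / 362880 = 52451256.

52451256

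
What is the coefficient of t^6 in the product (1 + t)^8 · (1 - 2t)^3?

Coefficient of t^6 = Σ_{j} C(8,j)·1^j·C(3,6-j)·(-2)^(6-j) for j from 3 to 6.
= (-448) + 840 + (-336) + 28 = 84.

84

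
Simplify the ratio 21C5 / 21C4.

17/5

C(n,k+1)/C(n,k) = (n−k)/(k+1) = (21−4)/(4+1) = 17/5.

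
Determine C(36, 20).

7307872110

C(36,20) = C(36,16) by symmetry.
C(36,16) = (36·35·34·33·32·31·30·29·28·27·26·25·24·23·22·21) / 16! = 152901072685905223680000 / 20922789888000 = 7307872110.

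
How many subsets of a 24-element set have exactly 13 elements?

Choose the 13 positions: C(24,13) = 2496144.

2496144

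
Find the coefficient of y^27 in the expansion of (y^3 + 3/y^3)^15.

General term: C(15,j)·(y^3)^j·(3/y^3)^(15-j), with y-exponent 3j − 3(15−j) = 6j − 45.
Set 6j − 45 = 27: j = 12.
C(15,12) = 455; 1^12 = 1; 3^3 = 27.
Coefficient = 455 · 1 · 27 = 12285.

12285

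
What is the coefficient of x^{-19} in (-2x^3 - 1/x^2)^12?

24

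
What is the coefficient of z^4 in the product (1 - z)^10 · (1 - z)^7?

(1 - z)^10(1 - z)^7 = (1 - z)^17, so the coefficient of z^4 is C(17,4)·(-1)^4 = 2380·1 = 2380.

2380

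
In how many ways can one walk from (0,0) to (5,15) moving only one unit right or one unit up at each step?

15504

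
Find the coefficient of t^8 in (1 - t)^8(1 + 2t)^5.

Coefficient of t^8 = Σ_{j} C(8,j)·(-1)^j·C(5,8-j)·2^(8-j) for j from 3 to 8.
= (-1792) + 5600 + (-4480) + 1120 + (-80) + 1 = 369.

369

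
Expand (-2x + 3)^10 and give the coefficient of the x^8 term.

The general term is C(10,j)·(-2x)^j·(3)^(10-j); the x^8 term has j = 8.
C(10,8) = 45.
Coefficient = C(10,8) · (-2)^8 · 3^2 = 45 · 256 · 9 = 103680.

103680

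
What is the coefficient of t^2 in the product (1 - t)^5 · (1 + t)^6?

Coefficient of t^2 = Σ_{j} C(5,j)·(-1)^j·C(6,2-j)·1^(2-j) for j from 0 to 2.
= 15 + (-30) + 10 = -5.

-5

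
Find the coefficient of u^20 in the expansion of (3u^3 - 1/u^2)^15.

-177324147

General term: C(15,j)·(3u^3)^j·(-1/u^2)^(15-j), with u-exponent 3j − 2(15−j) = 5j − 30.
Set 5j − 30 = 20: j = 10.
C(15,10) = 3003; 3^10 = 59049; (-1)^5 = -1.
Coefficient = 3003 · 59049 · (-1) = -177324147.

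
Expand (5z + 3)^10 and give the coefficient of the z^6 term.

265781250

The general term is C(10,j)·(5z)^j·(3)^(10-j); the z^6 term has j = 6.
C(10,6) = 210.
Coefficient = C(10,6) · 5^6 · 3^4 = 210 · 15625 · 81 = 265781250.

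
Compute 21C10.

352716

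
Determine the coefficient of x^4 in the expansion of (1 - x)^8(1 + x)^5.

-5

Coefficient of x^4 = Σ_{j} C(8,j)·(-1)^j·C(5,4-j)·1^(4-j) for j from 0 to 4.
= 5 + (-80) + 280 + (-280) + 70 = -5.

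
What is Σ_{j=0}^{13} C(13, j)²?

10400600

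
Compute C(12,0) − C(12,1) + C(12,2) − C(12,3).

-165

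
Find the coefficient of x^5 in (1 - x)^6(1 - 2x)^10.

Coefficient of x^5 = Σ_{j} C(6,j)·(-1)^j·C(10,5-j)·(-2)^(5-j) for j from 0 to 5.
= (-8064) + (-20160) + (-14400) + (-3600) + (-300) + (-6) = -46530.

-46530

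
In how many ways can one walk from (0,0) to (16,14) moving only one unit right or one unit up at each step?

145422675

Each path is a sequence of 30 steps with 16 rights: C(30,16) = 145422675.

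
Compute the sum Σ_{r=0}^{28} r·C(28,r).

Since r·C(28,r) = 28·C(27,r−1), the sum is 28·2^27 = 28·134217728 = 3758096384.

3758096384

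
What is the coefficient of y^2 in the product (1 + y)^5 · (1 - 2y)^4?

-6

Coefficient of y^2 = Σ_{j} C(5,j)·1^j·C(4,2-j)·(-2)^(2-j) for j from 0 to 2.
= 24 + (-40) + 10 = -6.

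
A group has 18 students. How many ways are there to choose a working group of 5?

8568

This is C(18,5) = 8568.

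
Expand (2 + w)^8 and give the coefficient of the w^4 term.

The general term is C(8,j)·(2)^j·(w)^(8-j); the w^4 term has j = 4.
C(8,4) = 70.
Coefficient = C(8,4) · 2^4 = 70 · 16 = 1120.

1120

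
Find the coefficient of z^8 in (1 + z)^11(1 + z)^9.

(1 + z)^11(1 + z)^9 = (1 + z)^20, so the coefficient of z^8 is C(20,8)·1^8 = 125970·1 = 125970.

125970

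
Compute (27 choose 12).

C(27,12) = (27·26·25·24·23·22·21·20·19·18·17·16) / 12! = 8326896754176000 / 479001600 = 17383860.

17383860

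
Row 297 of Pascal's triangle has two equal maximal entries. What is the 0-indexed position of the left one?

148

For odd n = 297, C(297,r) peaks at r = (n−1)/2 and (n+1)/2; the lower is 148.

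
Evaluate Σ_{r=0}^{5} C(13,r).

1 + 13 + 78 + 286 + 715 + 1287 = 2380.

2380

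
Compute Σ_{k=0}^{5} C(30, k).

1 + 30 + 435 + 4060 + 27405 + 142506 = 174437.

174437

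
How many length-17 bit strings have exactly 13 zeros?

Choose the 13 positions: C(17,13) = 2380.

2380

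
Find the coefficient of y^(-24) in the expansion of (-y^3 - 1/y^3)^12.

General term: C(12,j)·(-y^3)^j·(-1/y^3)^(12-j), with y-exponent 3j − 3(12−j) = 6j − 36.
Set 6j − 36 = -24: j = 2.
C(12,2) = 66; (-1)^2 = 1; (-1)^10 = 1.
Coefficient = 66 · 1 · 1 = 66.

66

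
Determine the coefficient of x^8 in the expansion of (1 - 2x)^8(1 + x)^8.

Coefficient of x^8 = Σ_{j} C(8,j)·(-2)^j·C(8,8-j)·1^(8-j) for j from 0 to 8.
= 1 + (-128) + 3136 + (-25088) + 78400 + (-100352) + 50176 + (-8192) + 256 = -1791.

-1791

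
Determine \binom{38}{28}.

C(38,28) = C(38,10) by symmetry.
C(38,10) = (38·37·36·35·34·33·32·31·30·29) / 10! = 1715456253772800 / 3628800 = 472733756.

472733756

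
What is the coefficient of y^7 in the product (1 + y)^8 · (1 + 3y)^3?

Coefficient of y^7 = Σ_{j} C(8,j)·1^j·C(3,7-j)·3^(7-j) for j from 4 to 7.
= 1890 + 1512 + 252 + 8 = 3662.

3662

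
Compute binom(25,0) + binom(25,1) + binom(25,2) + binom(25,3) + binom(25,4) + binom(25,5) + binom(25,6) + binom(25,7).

1 + 25 + 300 + 2300 + 12650 + 53130 + 177100 + 480700 = 726206.

726206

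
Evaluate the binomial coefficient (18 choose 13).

C(18,13) = C(18,5) by symmetry.
C(18,5) = (18·17·16·15·14) / 5! = 1028160 / 120 = 8568.

8568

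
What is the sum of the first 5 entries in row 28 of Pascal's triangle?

1 + 28 + 378 + 3276 + 20475 = 24158.

24158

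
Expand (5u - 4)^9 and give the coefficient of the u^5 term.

The general term is C(9,j)·(5u)^j·(-4)^(9-j); the u^5 term has j = 5.
C(9,5) = 126.
Coefficient = C(9,5) · 5^5 · (-4)^4 = 126 · 3125 · 256 = 100800000.

100800000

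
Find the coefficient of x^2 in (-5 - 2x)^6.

The general term is C(6,j)·(-5)^j·(-2x)^(6-j); the x^2 term has j = 4.
C(6,4) = 15.
Coefficient = C(6,4) · (-5)^4 · (-2)^2 = 15 · 625 · 4 = 37500.

37500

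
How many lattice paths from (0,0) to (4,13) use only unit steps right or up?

2380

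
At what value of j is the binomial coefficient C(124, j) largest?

62

C(124,j) is maximized at j = 124/2 = 62.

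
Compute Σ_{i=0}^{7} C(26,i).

1 + 26 + 325 + 2600 + 14950 + 65780 + 230230 + 657800 = 971712.

971712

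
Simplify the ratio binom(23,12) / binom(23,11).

C(n,k+1)/C(n,k) = (n−k)/(k+1) = (23−11)/(11+1) = 12/12 = 1.

1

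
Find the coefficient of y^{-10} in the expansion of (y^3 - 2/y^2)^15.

General term: C(15,j)·(y^3)^j·(-2/y^2)^(15-j), with y-exponent 3j − 2(15−j) = 5j − 30.
Set 5j − 30 = -10: j = 4.
C(15,4) = 1365; 1^4 = 1; (-2)^11 = -2048.
Coefficient = 1365 · 1 · (-2048) = -2795520.

-2795520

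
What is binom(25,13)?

5200300

C(25,13) = C(25,12) by symmetry.
C(25,12) = (25·24·23·22·21·20·19·18·17·16·15·14) / 12! = 2490952020480000 / 479001600 = 5200300.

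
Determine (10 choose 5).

252

C(10,5) = (10·9·8·7·6) / 5! = 30240 / 120 = 252.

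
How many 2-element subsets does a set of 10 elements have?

C(10,2) = (10·9) / 2! = 90 / 2 = 45.

45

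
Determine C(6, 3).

20

C(6,3) = (6·5·4) / 3! = 120 / 6 = 20.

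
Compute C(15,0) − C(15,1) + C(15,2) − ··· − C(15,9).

The partial alternating sum Σ_{k=0}^{9} (−1)^k C(15,k) = (−1)^9 C(14,9) = -2002.

-2002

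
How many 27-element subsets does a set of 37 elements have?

C(37,27) = C(37,10) by symmetry.
C(37,10) = (37·36·35·34·33·32·31·30·29·28) / 10! = 1264020397516800 / 3628800 = 348330136.

348330136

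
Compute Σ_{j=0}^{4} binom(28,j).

1 + 28 + 378 + 3276 + 20475 = 24158.

24158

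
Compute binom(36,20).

7307872110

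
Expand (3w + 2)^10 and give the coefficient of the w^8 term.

1180980

The general term is C(10,j)·(3w)^j·(2)^(10-j); the w^8 term has j = 8.
C(10,8) = 45.
Coefficient = C(10,8) · 3^8 · 2^2 = 45 · 6561 · 4 = 1180980.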